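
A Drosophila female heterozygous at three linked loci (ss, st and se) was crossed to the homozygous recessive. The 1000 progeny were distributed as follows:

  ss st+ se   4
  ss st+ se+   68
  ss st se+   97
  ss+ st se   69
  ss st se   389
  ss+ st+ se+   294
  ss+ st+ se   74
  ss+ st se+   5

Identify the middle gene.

st

The two most frequent reciprocal classes, ss st se and ss+ st+ se+, are the parental types, so the F1 was ss st se / ss+ st+ se+.
The two rarest classes, ss st+ se and ss+ st se+, are the double crossovers. Comparing them with the parentals, only the st allele has switched, so st is the middle locus and the order is se – st – ss.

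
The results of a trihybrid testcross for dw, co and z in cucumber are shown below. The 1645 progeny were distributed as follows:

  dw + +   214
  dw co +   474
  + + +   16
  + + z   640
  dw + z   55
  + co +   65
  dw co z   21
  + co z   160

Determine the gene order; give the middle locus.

z

The two most frequent reciprocal classes, dw co + and + + z, are the parental types, so the F1 was dw co + / + + z.
The two rarest classes, dw co z and + + +, are the double crossovers. Comparing them with the parentals, only the z allele has switched, so z is the middle locus and the order is dw – z – co.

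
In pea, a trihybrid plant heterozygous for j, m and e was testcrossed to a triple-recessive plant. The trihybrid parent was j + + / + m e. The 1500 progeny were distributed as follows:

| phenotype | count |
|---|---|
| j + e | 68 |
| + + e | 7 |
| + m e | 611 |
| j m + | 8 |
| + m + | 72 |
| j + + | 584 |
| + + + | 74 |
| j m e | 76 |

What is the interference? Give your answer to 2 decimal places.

0.12

The two rarest classes, j m + and + + e, are the double crossovers. Comparing them with the parentals, only the m allele has switched, so m is the middle locus and the order is e – m – j.
e–m: (140 + 15)/1500 = 0.1033; m–j: (150 + 15)/1500 = 0.1100.
Expected DCO frequency = 0.1033 × 0.1100 ≈ 0.01136; observed = 15/1500 ≈ 0.01000.
Coefficient of coincidence = 0.01000/0.01136 ≈ 0.88; interference = 1 − 0.88 = 0.12.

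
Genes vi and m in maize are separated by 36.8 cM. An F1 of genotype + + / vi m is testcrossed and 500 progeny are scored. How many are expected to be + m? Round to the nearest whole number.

92

A map distance of 36.8 cM corresponds to a recombination frequency of 0.368.
The F1 is + + / vi m, so + m is a recombinant gamete class with expected frequency r/2 = 0.368/2 = 0.1840.
Expected number = 0.1840 × 500 = 92.00 ≈ 92.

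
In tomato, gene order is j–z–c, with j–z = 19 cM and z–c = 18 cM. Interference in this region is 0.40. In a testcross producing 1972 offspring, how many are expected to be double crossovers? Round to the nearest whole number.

40

Map distances give recombination frequencies of 0.190 and 0.180 for the two intervals.
With interference 0.40 (so coincidence = 0.60), expected double-crossover frequency = 0.190 × 0.180 × 0.60 = 0.02052.
Expected number = 0.02052 × 1972 = 40.47 ≈ 40.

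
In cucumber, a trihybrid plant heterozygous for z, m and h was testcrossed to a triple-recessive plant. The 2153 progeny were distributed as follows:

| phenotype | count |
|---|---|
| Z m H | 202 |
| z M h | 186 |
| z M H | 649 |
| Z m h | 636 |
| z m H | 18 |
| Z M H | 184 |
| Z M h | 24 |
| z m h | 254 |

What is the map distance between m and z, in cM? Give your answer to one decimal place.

The two most frequent reciprocal classes, Z m h and z M H, are the parental types, so the F1 was Z m h / z M H.
The two rarest classes, Z M h and z m H, are the double crossovers. Comparing them with the parentals, only the m allele has switched, so m is the middle locus and the order is h – m – z.
Crossovers in the m–z interval produce the single-crossover classes z m h and Z M H (254 + 184 = 438) plus the double crossovers (42).
RF(m–z) = (438 + 42) / 2153 = 480/2153 = 0.2229 → 22.3 cM.

22.3 cM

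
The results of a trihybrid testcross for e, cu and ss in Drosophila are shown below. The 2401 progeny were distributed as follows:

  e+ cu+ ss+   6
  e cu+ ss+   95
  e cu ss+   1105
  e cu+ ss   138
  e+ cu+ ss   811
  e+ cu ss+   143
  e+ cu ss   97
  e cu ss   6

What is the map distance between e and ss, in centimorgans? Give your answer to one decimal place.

12.2 centimorgans

The two most frequent reciprocal classes, e cu ss+ and e+ cu+ ss, are the parental types, so the F1 was e cu ss+ / e+ cu+ ss.
The two rarest classes, e cu ss and e+ cu+ ss+, are the double crossovers. Comparing them with the parentals, only the ss allele has switched, so ss is the middle locus and the order is cu – ss – e.
Crossovers in the ss–e interval produce the single-crossover classes e+ cu ss+ and e cu+ ss (143 + 138 = 281) plus the double crossovers (12).
RF(ss–e) = (281 + 12) / 2401 = 293/2401 = 0.1220 → 12.2 centimorgans.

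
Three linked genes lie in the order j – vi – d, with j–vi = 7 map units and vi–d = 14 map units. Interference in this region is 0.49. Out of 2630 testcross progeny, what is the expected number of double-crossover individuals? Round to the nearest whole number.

13

Map distances give recombination frequencies of 0.070 and 0.140 for the two intervals.
With interference 0.49 (so coincidence = 0.51), expected double-crossover frequency = 0.070 × 0.140 × 0.51 = 0.00500.
Expected number = 0.00500 × 2630 = 13.14 ≈ 13.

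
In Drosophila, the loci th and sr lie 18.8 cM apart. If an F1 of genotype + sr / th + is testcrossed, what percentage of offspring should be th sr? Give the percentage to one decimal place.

A map distance of 18.8 cM corresponds to a recombination frequency of 0.188.
The F1 is + sr / th +, so th sr is a recombinant gamete class with expected frequency r/2 = 0.188/2 = 0.0940.
That is 0.0940 = 9.4% of the progeny.

9.4%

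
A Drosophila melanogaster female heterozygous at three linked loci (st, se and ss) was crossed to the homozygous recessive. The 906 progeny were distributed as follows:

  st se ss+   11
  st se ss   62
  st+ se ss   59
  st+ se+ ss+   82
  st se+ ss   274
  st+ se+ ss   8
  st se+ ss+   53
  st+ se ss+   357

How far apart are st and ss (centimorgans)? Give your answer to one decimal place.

The two most frequent reciprocal classes, st se+ ss and st+ se ss+, are the parental types, so the F1 was st se+ ss / st+ se ss+.
The two rarest classes, st+ se+ ss and st se ss+, are the double crossovers. Comparing them with the parentals, only the st allele has switched, so st is the middle locus and the order is se – st – ss.
Crossovers in the st–ss interval produce the single-crossover classes st se+ ss+ and st+ se ss (53 + 59 = 112) plus the double crossovers (19).
RF(st–ss) = (112 + 19) / 906 = 131/906 = 0.1446 → 14.5 centimorgans.

14.5 centimorgans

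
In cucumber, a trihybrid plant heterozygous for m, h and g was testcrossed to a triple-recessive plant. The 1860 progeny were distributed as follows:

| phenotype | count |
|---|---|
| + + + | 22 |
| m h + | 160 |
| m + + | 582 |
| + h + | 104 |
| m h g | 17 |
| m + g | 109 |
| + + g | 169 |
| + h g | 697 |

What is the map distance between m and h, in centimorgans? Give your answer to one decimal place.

19.8 centimorgans

The two most frequent reciprocal classes, + h g and m + +, are the parental types, so the F1 was + h g / m + +.
The two rarest classes, m h g and + + +, are the double crossovers. Comparing them with the parentals, only the m allele has switched, so m is the middle locus and the order is g – m – h.
Crossovers in the m–h interval produce the single-crossover classes + + g and m h + (169 + 160 = 329) plus the double crossovers (39).
RF(m–h) = (329 + 39) / 1860 = 368/1860 = 0.1978 → 19.8 centimorgans.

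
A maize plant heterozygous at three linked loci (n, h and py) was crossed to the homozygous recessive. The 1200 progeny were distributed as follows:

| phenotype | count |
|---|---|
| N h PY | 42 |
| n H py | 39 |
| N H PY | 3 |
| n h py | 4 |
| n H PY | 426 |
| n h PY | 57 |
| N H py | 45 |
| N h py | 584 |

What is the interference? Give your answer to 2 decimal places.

0.12

The two most frequent reciprocal classes, N h py and n H PY, are the parental types, so the F1 was N h py / n H PY.
The two rarest classes, n h py and N H PY, are the double crossovers. Comparing them with the parentals, only the n allele has switched, so n is the middle locus and the order is h – n – py.
h–n: (102 + 7)/1200 = 0.0908; n–py: (81 + 7)/1200 = 0.0733.
Expected DCO frequency = 0.0908 × 0.0733 ≈ 0.00666; observed = 7/1200 ≈ 0.00583.
Coefficient of coincidence = 0.00583/0.00666 ≈ 0.88; interference = 1 − 0.88 = 0.12.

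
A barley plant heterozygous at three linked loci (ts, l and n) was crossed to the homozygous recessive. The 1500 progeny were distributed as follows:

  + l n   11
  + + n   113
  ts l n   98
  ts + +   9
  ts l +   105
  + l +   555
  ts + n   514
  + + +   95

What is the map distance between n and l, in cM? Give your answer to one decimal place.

The two most frequent reciprocal classes, + l + and ts + n, are the parental types, so the F1 was + l + / ts + n.
The two rarest classes, + l n and ts + +, are the double crossovers. Comparing them with the parentals, only the n allele has switched, so n is the middle locus and the order is l – n – ts.
Crossovers in the l–n interval produce the single-crossover classes + + + and ts l n (95 + 98 = 193) plus the double crossovers (20).
RF(l–n) = (193 + 20) / 1500 = 213/1500 = 0.1420 → 14.2 cM.

14.2 cM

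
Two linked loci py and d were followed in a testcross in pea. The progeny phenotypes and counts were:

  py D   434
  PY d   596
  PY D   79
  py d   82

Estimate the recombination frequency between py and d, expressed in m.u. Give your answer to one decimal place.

13.5 m.u.

The two most frequent classes, PY d (596) and py D (434), are the parental types, so the F1 was PY d / py D.
The recombinant classes are PY D and py d: 79 + 82 = 161.
Recombination frequency = 161/1191 = 0.1352 ≈ 13.5%, i.e. 13.5 m.u.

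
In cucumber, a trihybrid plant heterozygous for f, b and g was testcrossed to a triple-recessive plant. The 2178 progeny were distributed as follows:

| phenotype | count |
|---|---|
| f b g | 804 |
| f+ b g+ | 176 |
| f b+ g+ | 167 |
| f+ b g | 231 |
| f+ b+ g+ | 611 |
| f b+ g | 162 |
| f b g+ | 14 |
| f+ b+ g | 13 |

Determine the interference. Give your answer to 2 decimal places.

The two most frequent reciprocal classes, f+ b+ g+ and f b g, are the parental types, so the F1 was f+ b+ g+ / f b g.
The two rarest classes, f+ b+ g and f b g+, are the double crossovers. Comparing them with the parentals, only the g allele has switched, so g is the middle locus and the order is b – g – f.
b–g: (338 + 27)/2178 = 0.1676; g–f: (398 + 27)/2178 = 0.1951.
Expected DCO frequency = 0.1676 × 0.1951 ≈ 0.03270; observed = 27/2178 ≈ 0.01240.
Coefficient of coincidence = 0.01240/0.03270 ≈ 0.38; interference = 1 − 0.38 = 0.62.

0.62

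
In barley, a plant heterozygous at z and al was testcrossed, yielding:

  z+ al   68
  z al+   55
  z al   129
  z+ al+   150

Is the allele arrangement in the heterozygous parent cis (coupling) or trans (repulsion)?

cis

The two most frequent classes are z+ al+ (150) and z al (129); these are the parental (non-recombinant) types.
So the F1 carried z+ al+ on one chromosome and z al on the other — the recessive alleles are on the same chromosome (cis / coupling).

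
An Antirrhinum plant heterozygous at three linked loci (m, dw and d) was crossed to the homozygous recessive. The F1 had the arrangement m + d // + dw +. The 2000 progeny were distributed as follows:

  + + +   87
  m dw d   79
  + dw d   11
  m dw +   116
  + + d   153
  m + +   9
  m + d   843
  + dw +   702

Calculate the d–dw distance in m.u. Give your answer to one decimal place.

The two rarest classes, m + + and + dw d, are the double crossovers. Comparing them with the parentals, only the d allele has switched, so d is the middle locus and the order is dw – d – m.
Crossovers in the dw–d interval produce the single-crossover classes m dw d and + + + (79 + 87 = 166) plus the double crossovers (20).
RF(dw–d) = (166 + 20) / 2000 = 186/2000 = 0.0930 → 9.3 m.u.

9.3 m.u.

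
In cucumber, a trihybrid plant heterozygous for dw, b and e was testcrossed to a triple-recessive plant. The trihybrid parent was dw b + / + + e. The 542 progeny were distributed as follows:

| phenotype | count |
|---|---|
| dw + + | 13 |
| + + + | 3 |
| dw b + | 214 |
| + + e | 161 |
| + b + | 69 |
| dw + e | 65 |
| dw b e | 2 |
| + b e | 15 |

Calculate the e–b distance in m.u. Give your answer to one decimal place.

6.1 m.u.

The two rarest classes, dw b e and + + +, are the double crossovers. Comparing them with the parentals, only the e allele has switched, so e is the middle locus and the order is b – e – dw.
Crossovers in the b–e interval produce the single-crossover classes dw + + and + b e (13 + 15 = 28) plus the double crossovers (5).
RF(b–e) = (28 + 5) / 542 = 33/542 = 0.0609 → 6.1 m.u.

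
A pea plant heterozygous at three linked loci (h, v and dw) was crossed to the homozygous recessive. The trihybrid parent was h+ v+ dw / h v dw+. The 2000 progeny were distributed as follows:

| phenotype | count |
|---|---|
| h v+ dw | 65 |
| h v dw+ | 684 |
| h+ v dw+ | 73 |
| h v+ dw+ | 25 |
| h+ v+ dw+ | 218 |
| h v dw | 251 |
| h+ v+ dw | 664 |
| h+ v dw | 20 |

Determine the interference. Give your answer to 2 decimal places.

0.04

The two rarest classes, h+ v dw and h v+ dw+, are the double crossovers. Comparing them with the parentals, only the v allele has switched, so v is the middle locus and the order is h – v – dw.
h–v: (138 + 45)/2000 = 0.0915; v–dw: (469 + 45)/2000 = 0.2570.
Expected DCO frequency = 0.0915 × 0.2570 ≈ 0.02352; observed = 45/2000 ≈ 0.02250.
Coefficient of coincidence = 0.02250/0.02352 ≈ 0.96; interference = 1 − 0.96 = 0.04.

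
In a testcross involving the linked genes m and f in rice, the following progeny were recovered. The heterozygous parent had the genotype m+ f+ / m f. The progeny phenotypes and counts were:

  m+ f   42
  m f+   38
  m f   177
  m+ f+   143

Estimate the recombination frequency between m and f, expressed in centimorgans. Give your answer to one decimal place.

20.0 centimorgans

The recombinant classes are m+ f and m f+: 42 + 38 = 80.
Recombination frequency = 80/400 = 0.2000 ≈ 20.0%, i.e. 20.0 centimorgans.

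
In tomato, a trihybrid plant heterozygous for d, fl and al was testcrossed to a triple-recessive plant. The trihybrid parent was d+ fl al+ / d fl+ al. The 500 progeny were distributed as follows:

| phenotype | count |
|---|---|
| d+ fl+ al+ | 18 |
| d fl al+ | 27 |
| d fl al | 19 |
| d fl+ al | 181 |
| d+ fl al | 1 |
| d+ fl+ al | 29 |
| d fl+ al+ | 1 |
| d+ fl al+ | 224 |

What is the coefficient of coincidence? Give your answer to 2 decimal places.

0.44

The two rarest classes, d+ fl al and d fl+ al+, are the double crossovers. Comparing them with the parentals, only the al allele has switched, so al is the middle locus and the order is d – al – fl.
d–al: (56 + 2)/500 = 0.1160; al–fl: (37 + 2)/500 = 0.0780.
Expected DCO frequency = 0.1160 × 0.0780 ≈ 0.00905; observed = 2/500 ≈ 0.00400.
Coefficient of coincidence = 0.00400/0.00905 ≈ 0.44.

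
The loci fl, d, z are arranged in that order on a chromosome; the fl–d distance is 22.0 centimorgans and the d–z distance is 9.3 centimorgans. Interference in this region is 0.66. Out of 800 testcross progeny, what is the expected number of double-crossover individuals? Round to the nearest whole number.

6

Map distances give recombination frequencies of 0.220 and 0.093 for the two intervals.
With interference 0.66 (so coincidence = 0.34), expected double-crossover frequency = 0.220 × 0.093 × 0.34 = 0.00696.
Expected number = 0.00696 × 800 = 5.57 ≈ 6.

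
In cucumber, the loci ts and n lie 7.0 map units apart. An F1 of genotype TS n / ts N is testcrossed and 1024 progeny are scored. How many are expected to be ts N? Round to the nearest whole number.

476

A map distance of 7.0 map units corresponds to a recombination frequency of 0.070.
The F1 is TS n / ts N, so ts N is a parental gamete class with expected frequency (1 − r)/2 = 0.930/2 = 0.4650.
Expected number = 0.4650 × 1024 = 476.16 ≈ 476.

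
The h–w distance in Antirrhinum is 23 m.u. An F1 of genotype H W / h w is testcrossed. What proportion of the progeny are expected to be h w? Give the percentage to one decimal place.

38.5%

A map distance of 23 m.u. corresponds to a recombination frequency of 0.230.
The F1 is H W / h w, so h w is a parental gamete class with expected frequency (1 − r)/2 = 0.770/2 = 0.3850.
That is 0.3850 = 38.5% of the progeny.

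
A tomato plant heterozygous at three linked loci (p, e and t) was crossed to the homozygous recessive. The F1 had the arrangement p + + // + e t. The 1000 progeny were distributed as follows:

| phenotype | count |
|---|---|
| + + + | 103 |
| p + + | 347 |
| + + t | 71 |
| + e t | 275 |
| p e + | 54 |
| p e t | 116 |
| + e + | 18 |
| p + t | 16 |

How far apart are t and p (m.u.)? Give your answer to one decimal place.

25.3 m.u.

The two rarest classes, p + t and + e +, are the double crossovers. Comparing them with the parentals, only the t allele has switched, so t is the middle locus and the order is p – t – e.
Crossovers in the p–t interval produce the single-crossover classes + + + and p e t (103 + 116 = 219) plus the double crossovers (34).
RF(p–t) = (219 + 34) / 1000 = 253/1000 = 0.2530 → 25.3 m.u.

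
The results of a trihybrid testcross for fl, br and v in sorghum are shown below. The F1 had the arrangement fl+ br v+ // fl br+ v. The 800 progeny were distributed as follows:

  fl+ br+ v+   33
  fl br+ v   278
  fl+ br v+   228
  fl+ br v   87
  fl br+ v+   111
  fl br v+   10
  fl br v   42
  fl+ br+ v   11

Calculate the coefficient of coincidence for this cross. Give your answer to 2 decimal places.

0.80

The two rarest classes, fl br v+ and fl+ br+ v, are the double crossovers. Comparing them with the parentals, only the fl allele has switched, so fl is the middle locus and the order is v – fl – br.
v–fl: (198 + 21)/800 = 0.2737; fl–br: (75 + 21)/800 = 0.1200.
Expected DCO frequency = 0.2737 × 0.1200 ≈ 0.03284; observed = 21/800 ≈ 0.02625.
Coefficient of coincidence = 0.02625/0.03284 ≈ 0.80.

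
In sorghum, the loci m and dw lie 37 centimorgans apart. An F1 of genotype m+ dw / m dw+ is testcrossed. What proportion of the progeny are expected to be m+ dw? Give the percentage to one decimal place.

31.5%

A map distance of 37 centimorgans corresponds to a recombination frequency of 0.370.
The F1 is m+ dw / m dw+, so m+ dw is a parental gamete class with expected frequency (1 − r)/2 = 0.630/2 = 0.3150.
That is 0.3150 = 31.5% of the progeny.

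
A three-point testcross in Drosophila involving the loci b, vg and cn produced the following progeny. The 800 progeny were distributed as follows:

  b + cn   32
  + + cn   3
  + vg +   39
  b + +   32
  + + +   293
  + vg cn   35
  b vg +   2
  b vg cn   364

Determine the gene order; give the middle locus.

cn

The two most frequent reciprocal classes, + + + and b vg cn, are the parental types, so the F1 was + + + / b vg cn.
The two rarest classes, + + cn and b vg +, are the double crossovers. Comparing them with the parentals, only the cn allele has switched, so cn is the middle locus and the order is vg – cn – b.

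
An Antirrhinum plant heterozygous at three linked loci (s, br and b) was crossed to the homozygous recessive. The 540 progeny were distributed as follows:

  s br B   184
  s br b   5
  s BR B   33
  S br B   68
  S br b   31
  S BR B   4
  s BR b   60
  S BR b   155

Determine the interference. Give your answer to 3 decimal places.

0.514

The two most frequent reciprocal classes, S BR b and s br B, are the parental types, so the F1 was S BR b / s br B.
The two rarest classes, S BR B and s br b, are the double crossovers. Comparing them with the parentals, only the b allele has switched, so b is the middle locus and the order is s – b – br.
s–b: (128 + 9)/540 = 0.2537; b–br: (64 + 9)/540 = 0.1352.
Expected DCO frequency = 0.2537 × 0.1352 ≈ 0.03430; observed = 9/540 ≈ 0.01667.
Coefficient of coincidence = 0.01667/0.03430 ≈ 0.486; interference = 1 − 0.486 = 0.514.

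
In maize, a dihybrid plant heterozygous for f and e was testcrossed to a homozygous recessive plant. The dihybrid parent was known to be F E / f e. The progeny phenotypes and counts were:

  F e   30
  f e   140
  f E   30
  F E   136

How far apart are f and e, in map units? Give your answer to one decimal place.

17.9 map units

The recombinant classes are F e and f E: 30 + 30 = 60.
Recombination frequency = 60/336 = 0.1786 ≈ 17.9%, i.e. 17.9 map units.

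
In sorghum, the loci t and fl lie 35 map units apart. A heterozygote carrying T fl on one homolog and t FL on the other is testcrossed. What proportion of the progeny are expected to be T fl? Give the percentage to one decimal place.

32.5%

A map distance of 35 map units corresponds to a recombination frequency of 0.350.
The F1 is T fl / t FL, so T fl is a parental gamete class with expected frequency (1 − r)/2 = 0.650/2 = 0.3250.
That is 0.3250 = 32.5% of the progeny.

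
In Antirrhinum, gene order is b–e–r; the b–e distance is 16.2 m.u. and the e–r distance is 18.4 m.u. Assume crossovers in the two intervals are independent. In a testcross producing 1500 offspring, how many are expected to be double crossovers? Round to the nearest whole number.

45

Map distances give recombination frequencies of 0.162 and 0.184 for the two intervals.
With no interference, expected double-crossover frequency = 0.162 × 0.184 = 0.02981.
Expected number = 0.02981 × 1500 = 44.71 ≈ 45.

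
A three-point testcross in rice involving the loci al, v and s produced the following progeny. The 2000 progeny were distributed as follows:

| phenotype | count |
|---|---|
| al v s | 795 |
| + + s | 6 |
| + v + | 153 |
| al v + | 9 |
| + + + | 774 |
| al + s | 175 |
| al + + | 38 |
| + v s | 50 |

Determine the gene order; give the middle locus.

The two most frequent reciprocal classes, + + + and al v s, are the parental types, so the F1 was + + + / al v s.
The two rarest classes, + + s and al v +, are the double crossovers. Comparing them with the parentals, only the s allele has switched, so s is the middle locus and the order is v – s – al.

s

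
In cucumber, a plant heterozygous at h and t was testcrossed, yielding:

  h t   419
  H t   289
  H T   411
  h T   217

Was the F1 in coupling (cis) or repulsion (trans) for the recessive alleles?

cis

The two most frequent classes are H T (411) and h t (419); these are the parental (non-recombinant) types.
So the F1 carried H T on one chromosome and h t on the other — the recessive alleles are on the same chromosome (cis / coupling).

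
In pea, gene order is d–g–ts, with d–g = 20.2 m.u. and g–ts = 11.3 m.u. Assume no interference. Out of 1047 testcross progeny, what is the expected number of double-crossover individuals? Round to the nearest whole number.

24

Map distances give recombination frequencies of 0.202 and 0.113 for the two intervals.
With no interference, expected double-crossover frequency = 0.202 × 0.113 = 0.02283.
Expected number = 0.02283 × 1047 = 23.90 ≈ 24.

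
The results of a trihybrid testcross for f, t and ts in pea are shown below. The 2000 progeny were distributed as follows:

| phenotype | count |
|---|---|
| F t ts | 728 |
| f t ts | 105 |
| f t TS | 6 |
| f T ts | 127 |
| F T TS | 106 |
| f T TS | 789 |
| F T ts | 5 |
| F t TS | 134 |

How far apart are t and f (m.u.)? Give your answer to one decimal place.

The two most frequent reciprocal classes, f T TS and F t ts, are the parental types, so the F1 was f T TS / F t ts.
The two rarest classes, f t TS and F T ts, are the double crossovers. Comparing them with the parentals, only the t allele has switched, so t is the middle locus and the order is ts – t – f.
Crossovers in the t–f interval produce the single-crossover classes F T TS and f t ts (106 + 105 = 211) plus the double crossovers (11).
RF(t–f) = (211 + 11) / 2000 = 222/2000 = 0.1110 → 11.1 m.u.

11.1 m.u.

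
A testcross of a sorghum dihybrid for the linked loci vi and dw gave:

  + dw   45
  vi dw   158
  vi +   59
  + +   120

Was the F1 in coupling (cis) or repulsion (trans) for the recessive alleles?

The two most frequent classes are + + (120) and vi dw (158); these are the parental (non-recombinant) types.
So the F1 carried + + on one chromosome and vi dw on the other — the recessive alleles are on the same chromosome (cis / coupling).

cis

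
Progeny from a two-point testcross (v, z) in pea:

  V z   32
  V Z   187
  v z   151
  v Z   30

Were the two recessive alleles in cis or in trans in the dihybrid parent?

The two most frequent classes are V Z (187) and v z (151); these are the parental (non-recombinant) types.
So the F1 carried V Z on one chromosome and v z on the other — the recessive alleles are on the same chromosome (cis / coupling).

cis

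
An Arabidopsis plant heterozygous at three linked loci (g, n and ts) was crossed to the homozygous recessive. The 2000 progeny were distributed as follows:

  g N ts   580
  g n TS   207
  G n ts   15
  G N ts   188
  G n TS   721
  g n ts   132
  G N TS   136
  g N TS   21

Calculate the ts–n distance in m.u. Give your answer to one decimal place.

15.2 m.u.

The two most frequent reciprocal classes, g N ts and G n TS, are the parental types, so the F1 was g N ts / G n TS.
The two rarest classes, g N TS and G n ts, are the double crossovers. Comparing them with the parentals, only the ts allele has switched, so ts is the middle locus and the order is g – ts – n.
Crossovers in the ts–n interval produce the single-crossover classes g n ts and G N TS (132 + 136 = 268) plus the double crossovers (36).
RF(ts–n) = (268 + 36) / 2000 = 304/2000 = 0.1520 → 15.2 m.u.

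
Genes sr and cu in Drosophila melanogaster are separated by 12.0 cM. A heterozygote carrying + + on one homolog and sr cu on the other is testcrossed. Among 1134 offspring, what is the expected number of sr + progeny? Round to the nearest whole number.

68

A map distance of 12.0 cM corresponds to a recombination frequency of 0.120.
The F1 is + + / sr cu, so sr + is a recombinant gamete class with expected frequency r/2 = 0.120/2 = 0.0600.
Expected number = 0.0600 × 1134 = 68.04 ≈ 68.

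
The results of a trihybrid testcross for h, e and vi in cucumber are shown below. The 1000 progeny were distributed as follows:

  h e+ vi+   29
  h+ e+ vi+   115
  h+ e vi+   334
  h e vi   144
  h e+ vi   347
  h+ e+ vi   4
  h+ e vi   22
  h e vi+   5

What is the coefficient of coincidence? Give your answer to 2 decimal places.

The two most frequent reciprocal classes, h e+ vi and h+ e vi+, are the parental types, so the F1 was h e+ vi / h+ e vi+.
The two rarest classes, h+ e+ vi and h e vi+, are the double crossovers. Comparing them with the parentals, only the h allele has switched, so h is the middle locus and the order is vi – h – e.
vi–h: (51 + 9)/1000 = 0.0600; h–e: (259 + 9)/1000 = 0.2680.
Expected DCO frequency = 0.0600 × 0.2680 ≈ 0.01608; observed = 9/1000 ≈ 0.00900.
Coefficient of coincidence = 0.00900/0.01608 ≈ 0.56.

0.56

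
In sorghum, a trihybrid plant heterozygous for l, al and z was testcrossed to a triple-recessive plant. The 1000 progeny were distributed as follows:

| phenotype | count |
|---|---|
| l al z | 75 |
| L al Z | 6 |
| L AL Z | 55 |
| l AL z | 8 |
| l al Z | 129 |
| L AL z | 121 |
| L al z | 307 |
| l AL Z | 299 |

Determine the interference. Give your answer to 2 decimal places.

0.63

The two most frequent reciprocal classes, l AL Z and L al z, are the parental types, so the F1 was l AL Z / L al z.
The two rarest classes, l AL z and L al Z, are the double crossovers. Comparing them with the parentals, only the z allele has switched, so z is the middle locus and the order is al – z – l.
al–z: (250 + 14)/1000 = 0.2640; z–l: (130 + 14)/1000 = 0.1440.
Expected DCO frequency = 0.2640 × 0.1440 ≈ 0.03802; observed = 14/1000 ≈ 0.01400.
Coefficient of coincidence = 0.01400/0.03802 ≈ 0.37; interference = 1 − 0.37 = 0.63.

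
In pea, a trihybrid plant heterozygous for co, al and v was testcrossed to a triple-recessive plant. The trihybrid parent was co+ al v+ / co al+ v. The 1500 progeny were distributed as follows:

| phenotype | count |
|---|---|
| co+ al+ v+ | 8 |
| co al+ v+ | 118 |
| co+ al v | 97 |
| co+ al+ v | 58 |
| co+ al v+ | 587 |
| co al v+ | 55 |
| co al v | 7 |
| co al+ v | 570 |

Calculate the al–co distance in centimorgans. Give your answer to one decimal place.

8.5 centimorgans

The two rarest classes, co+ al+ v+ and co al v, are the double crossovers. Comparing them with the parentals, only the al allele has switched, so al is the middle locus and the order is co – al – v.
Crossovers in the co–al interval produce the single-crossover classes co al v+ and co+ al+ v (55 + 58 = 113) plus the double crossovers (15).
RF(co–al) = (113 + 15) / 1500 = 128/1500 = 0.0853 → 8.5 centimorgans.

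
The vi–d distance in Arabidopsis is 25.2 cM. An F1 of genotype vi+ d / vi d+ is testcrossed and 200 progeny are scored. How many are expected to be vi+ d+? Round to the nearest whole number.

25

A map distance of 25.2 cM corresponds to a recombination frequency of 0.252.
The F1 is vi+ d / vi d+, so vi+ d+ is a recombinant gamete class with expected frequency r/2 = 0.252/2 = 0.1260.
Expected number = 0.1260 × 200 = 25.20 ≈ 25.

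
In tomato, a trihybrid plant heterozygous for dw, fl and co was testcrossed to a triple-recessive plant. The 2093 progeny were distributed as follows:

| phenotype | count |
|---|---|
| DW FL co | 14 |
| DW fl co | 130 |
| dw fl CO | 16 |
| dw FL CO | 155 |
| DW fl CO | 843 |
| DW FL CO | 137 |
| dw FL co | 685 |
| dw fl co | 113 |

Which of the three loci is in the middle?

dw

The two most frequent reciprocal classes, dw FL co and DW fl CO, are the parental types, so the F1 was dw FL co / DW fl CO.
The two rarest classes, DW FL co and dw fl CO, are the double crossovers. Comparing them with the parentals, only the dw allele has switched, so dw is the middle locus and the order is co – dw – fl.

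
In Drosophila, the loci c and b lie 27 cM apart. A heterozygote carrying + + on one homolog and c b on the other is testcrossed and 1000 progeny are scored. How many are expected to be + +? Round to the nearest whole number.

A map distance of 27 cM corresponds to a recombination frequency of 0.270.
The F1 is + + / c b, so + + is a parental gamete class with expected frequency (1 − r)/2 = 0.730/2 = 0.3650.
Expected number = 0.3650 × 1000 = 365.00 ≈ 365.

365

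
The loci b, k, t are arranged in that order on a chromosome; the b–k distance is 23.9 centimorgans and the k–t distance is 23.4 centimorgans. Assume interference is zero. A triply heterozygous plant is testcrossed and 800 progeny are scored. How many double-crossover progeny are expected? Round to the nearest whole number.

Map distances give recombination frequencies of 0.239 and 0.234 for the two intervals.
With no interference, expected double-crossover frequency = 0.239 × 0.234 = 0.05593.
Expected number = 0.05593 × 800 = 44.74 ≈ 45.

45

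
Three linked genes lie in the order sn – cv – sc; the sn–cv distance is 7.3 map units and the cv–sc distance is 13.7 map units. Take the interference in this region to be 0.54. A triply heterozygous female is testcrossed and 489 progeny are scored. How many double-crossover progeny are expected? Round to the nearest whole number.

2

Map distances give recombination frequencies of 0.073 and 0.137 for the two intervals.
With interference 0.54 (so coincidence = 0.46), expected double-crossover frequency = 0.073 × 0.137 × 0.46 = 0.00460.
Expected number = 0.00460 × 489 = 2.25 ≈ 2.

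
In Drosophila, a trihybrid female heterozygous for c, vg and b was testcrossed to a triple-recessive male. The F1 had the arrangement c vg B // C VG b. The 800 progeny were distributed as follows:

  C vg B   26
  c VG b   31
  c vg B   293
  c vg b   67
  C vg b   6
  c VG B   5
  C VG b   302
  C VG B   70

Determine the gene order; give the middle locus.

The two rarest classes, c VG B and C vg b, are the double crossovers. Comparing them with the parentals, only the vg allele has switched, so vg is the middle locus and the order is c – vg – b.

vg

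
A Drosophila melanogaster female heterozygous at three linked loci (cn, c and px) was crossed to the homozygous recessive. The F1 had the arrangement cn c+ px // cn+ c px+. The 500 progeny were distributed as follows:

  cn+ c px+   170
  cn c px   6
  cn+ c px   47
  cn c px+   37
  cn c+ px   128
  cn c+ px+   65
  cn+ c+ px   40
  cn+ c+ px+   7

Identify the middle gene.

The two rarest classes, cn c px and cn+ c+ px+, are the double crossovers. Comparing them with the parentals, only the c allele has switched, so c is the middle locus and the order is px – c – cn.

c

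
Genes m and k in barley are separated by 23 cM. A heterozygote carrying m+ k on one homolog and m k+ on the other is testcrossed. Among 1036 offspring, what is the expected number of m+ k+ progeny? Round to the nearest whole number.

A map distance of 23 cM corresponds to a recombination frequency of 0.230.
The F1 is m+ k / m k+, so m+ k+ is a recombinant gamete class with expected frequency r/2 = 0.230/2 = 0.1150.
Expected number = 0.1150 × 1036 = 119.14 ≈ 119.

119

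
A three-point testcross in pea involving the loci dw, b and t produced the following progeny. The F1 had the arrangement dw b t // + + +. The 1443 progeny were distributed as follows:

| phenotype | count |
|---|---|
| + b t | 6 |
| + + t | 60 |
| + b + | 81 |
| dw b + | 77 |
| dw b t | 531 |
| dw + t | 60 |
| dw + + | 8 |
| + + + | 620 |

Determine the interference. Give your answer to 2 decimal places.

The two rarest classes, + b t and dw + +, are the double crossovers. Comparing them with the parentals, only the dw allele has switched, so dw is the middle locus and the order is t – dw – b.
t–dw: (137 + 14)/1443 = 0.1046; dw–b: (141 + 14)/1443 = 0.1074.
Expected DCO frequency = 0.1046 × 0.1074 ≈ 0.01123; observed = 14/1443 ≈ 0.00970.
Coefficient of coincidence = 0.00970/0.01123 ≈ 0.86; interference = 1 − 0.86 = 0.14.

0.14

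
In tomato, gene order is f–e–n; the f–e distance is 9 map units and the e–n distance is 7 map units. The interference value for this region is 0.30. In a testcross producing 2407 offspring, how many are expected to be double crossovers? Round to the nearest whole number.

Map distances give recombination frequencies of 0.090 and 0.070 for the two intervals.
With interference 0.30 (so coincidence = 0.70), expected double-crossover frequency = 0.090 × 0.070 × 0.70 = 0.00441.
Expected number = 0.00441 × 2407 = 10.61 ≈ 11.

11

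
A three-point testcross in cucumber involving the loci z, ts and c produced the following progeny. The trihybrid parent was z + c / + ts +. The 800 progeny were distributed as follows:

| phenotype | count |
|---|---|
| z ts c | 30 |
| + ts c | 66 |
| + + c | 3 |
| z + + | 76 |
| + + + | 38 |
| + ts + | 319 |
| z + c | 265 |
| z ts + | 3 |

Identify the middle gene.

The two rarest classes, + + c and z ts +, are the double crossovers. Comparing them with the parentals, only the z allele has switched, so z is the middle locus and the order is ts – z – c.

z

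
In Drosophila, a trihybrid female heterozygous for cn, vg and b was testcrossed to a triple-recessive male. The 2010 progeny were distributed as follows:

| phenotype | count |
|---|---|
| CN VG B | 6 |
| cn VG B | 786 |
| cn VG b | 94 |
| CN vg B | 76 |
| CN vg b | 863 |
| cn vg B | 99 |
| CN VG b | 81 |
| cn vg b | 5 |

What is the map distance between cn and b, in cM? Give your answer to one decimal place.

The two most frequent reciprocal classes, cn VG B and CN vg b, are the parental types, so the F1 was cn VG B / CN vg b.
The two rarest classes, CN VG B and cn vg b, are the double crossovers. Comparing them with the parentals, only the cn allele has switched, so cn is the middle locus and the order is b – cn – vg.
Crossovers in the b–cn interval produce the single-crossover classes cn VG b and CN vg B (94 + 76 = 170) plus the double crossovers (11).
RF(b–cn) = (170 + 11) / 2010 = 181/2010 = 0.0900 → 9.0 cM.

9.0 cM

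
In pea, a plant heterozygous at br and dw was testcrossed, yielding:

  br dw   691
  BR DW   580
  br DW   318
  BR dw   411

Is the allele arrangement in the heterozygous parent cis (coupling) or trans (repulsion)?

cis

The two most frequent classes are BR DW (580) and br dw (691); these are the parental (non-recombinant) types.
So the F1 carried BR DW on one chromosome and br dw on the other — the recessive alleles are on the same chromosome (cis / coupling).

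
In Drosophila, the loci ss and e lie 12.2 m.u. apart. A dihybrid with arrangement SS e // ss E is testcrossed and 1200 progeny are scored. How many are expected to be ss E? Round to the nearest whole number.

527

A map distance of 12.2 m.u. corresponds to a recombination frequency of 0.122.
The F1 is SS e / ss E, so ss E is a parental gamete class with expected frequency (1 − r)/2 = 0.878/2 = 0.4390.
Expected number = 0.4390 × 1200 = 526.80 ≈ 527.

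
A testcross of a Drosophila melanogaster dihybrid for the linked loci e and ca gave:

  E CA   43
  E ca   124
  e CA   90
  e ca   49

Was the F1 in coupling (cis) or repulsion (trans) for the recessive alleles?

trans

The two most frequent classes are E ca (124) and e CA (90); these are the parental (non-recombinant) types.
So the F1 carried E ca on one chromosome and e CA on the other — the recessive alleles are on opposite chromosomes (trans / repulsion).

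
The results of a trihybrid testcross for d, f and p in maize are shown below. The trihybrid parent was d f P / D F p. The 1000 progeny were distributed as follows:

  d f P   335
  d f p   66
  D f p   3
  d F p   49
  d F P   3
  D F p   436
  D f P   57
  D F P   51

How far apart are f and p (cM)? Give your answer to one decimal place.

The two rarest classes, d F P and D f p, are the double crossovers. Comparing them with the parentals, only the f allele has switched, so f is the middle locus and the order is p – f – d.
Crossovers in the p–f interval produce the single-crossover classes d f p and D F P (66 + 51 = 117) plus the double crossovers (6).
RF(p–f) = (117 + 6) / 1000 = 123/1000 = 0.1230 → 12.3 cM.

12.3 cM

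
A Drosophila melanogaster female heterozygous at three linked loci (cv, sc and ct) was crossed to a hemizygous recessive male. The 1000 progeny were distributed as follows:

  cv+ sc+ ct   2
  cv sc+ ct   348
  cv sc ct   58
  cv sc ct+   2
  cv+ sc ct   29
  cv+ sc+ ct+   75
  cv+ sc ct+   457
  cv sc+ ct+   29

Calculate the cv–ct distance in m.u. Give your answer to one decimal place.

The two most frequent reciprocal classes, cv+ sc ct+ and cv sc+ ct, are the parental types, so the F1 was cv+ sc ct+ / cv sc+ ct.
The two rarest classes, cv sc ct+ and cv+ sc+ ct, are the double crossovers. Comparing them with the parentals, only the cv allele has switched, so cv is the middle locus and the order is ct – cv – sc.
Crossovers in the ct–cv interval produce the single-crossover classes cv+ sc ct and cv sc+ ct+ (29 + 29 = 58) plus the double crossovers (4).
RF(ct–cv) = (58 + 4) / 1000 = 62/1000 = 0.0620 → 6.2 m.u.

6.2 m.u.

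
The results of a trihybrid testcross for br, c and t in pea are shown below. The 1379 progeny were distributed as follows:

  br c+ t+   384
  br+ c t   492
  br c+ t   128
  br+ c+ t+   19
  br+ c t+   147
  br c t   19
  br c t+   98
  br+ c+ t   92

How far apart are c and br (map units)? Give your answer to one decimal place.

The two most frequent reciprocal classes, br+ c t and br c+ t+, are the parental types, so the F1 was br+ c t / br c+ t+.
The two rarest classes, br c t and br+ c+ t+, are the double crossovers. Comparing them with the parentals, only the br allele has switched, so br is the middle locus and the order is t – br – c.
Crossovers in the br–c interval produce the single-crossover classes br+ c+ t and br c t+ (92 + 98 = 190) plus the double crossovers (38).
RF(br–c) = (190 + 38) / 1379 = 228/1379 = 0.1653 → 16.5 map units.

16.5 map units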